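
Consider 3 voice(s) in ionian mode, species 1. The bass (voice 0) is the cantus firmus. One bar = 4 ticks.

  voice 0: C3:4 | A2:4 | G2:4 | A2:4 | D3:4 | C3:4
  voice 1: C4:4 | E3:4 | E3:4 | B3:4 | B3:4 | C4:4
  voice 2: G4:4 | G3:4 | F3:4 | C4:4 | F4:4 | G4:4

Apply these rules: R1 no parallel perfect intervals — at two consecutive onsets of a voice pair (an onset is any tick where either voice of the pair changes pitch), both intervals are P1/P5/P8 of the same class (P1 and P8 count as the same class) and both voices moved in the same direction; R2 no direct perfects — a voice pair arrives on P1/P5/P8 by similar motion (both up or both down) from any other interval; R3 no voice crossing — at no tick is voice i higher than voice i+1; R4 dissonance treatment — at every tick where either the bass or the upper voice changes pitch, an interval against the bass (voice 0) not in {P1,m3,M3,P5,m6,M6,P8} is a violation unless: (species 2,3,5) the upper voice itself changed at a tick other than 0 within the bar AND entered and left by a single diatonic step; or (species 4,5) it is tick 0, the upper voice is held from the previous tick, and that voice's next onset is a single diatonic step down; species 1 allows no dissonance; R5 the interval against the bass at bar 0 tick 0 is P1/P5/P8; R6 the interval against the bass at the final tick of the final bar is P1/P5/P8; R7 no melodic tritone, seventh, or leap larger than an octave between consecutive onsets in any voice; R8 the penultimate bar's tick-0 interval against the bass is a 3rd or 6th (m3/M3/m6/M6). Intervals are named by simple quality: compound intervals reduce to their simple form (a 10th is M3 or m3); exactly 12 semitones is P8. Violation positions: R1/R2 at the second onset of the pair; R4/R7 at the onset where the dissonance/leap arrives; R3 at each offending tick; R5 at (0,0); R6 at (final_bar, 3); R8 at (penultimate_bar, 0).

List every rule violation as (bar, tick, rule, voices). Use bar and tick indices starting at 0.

(1, 0, R2, (0, 1))
(1, 0, R4, (0, 2))
(2, 0, R4, (0, 2))
(3, 0, R4, (0, 1))
(5, 0, R2, (1, 2))

bar 0: v0=C3 v1=C4 v2=G4 downbeat P5
bar 1: v0=A2 v1=E3 v2=G3 downbeat m7
bar 2: v0=G2 v1=E3 v2=F3 downbeat m7
bar 3: v0=A2 v1=B3 v2=C4 downbeat m3
bar 4: v0=D3 v1=B3 v2=F4 downbeat m3
bar 5: v0=C3 v1=C4 v2=G4 downbeat P5
  -> R2 @ bar 1 tick 0 v(0, 1): C3/C4 P8 -> A2/E3 P5 similar
  -> R4 @ bar 1 tick 0 v(0, 2): A2/G3 m7 untreated
  -> R4 @ bar 2 tick 0 v(0, 2): G2/F3 m7 untreated
  -> R4 @ bar 3 tick 0 v(0, 1): A2/B3 M2 untreated
  -> R2 @ bar 5 tick 0 v(1, 2): B3/F4 TT -> C4/G4 P5 similar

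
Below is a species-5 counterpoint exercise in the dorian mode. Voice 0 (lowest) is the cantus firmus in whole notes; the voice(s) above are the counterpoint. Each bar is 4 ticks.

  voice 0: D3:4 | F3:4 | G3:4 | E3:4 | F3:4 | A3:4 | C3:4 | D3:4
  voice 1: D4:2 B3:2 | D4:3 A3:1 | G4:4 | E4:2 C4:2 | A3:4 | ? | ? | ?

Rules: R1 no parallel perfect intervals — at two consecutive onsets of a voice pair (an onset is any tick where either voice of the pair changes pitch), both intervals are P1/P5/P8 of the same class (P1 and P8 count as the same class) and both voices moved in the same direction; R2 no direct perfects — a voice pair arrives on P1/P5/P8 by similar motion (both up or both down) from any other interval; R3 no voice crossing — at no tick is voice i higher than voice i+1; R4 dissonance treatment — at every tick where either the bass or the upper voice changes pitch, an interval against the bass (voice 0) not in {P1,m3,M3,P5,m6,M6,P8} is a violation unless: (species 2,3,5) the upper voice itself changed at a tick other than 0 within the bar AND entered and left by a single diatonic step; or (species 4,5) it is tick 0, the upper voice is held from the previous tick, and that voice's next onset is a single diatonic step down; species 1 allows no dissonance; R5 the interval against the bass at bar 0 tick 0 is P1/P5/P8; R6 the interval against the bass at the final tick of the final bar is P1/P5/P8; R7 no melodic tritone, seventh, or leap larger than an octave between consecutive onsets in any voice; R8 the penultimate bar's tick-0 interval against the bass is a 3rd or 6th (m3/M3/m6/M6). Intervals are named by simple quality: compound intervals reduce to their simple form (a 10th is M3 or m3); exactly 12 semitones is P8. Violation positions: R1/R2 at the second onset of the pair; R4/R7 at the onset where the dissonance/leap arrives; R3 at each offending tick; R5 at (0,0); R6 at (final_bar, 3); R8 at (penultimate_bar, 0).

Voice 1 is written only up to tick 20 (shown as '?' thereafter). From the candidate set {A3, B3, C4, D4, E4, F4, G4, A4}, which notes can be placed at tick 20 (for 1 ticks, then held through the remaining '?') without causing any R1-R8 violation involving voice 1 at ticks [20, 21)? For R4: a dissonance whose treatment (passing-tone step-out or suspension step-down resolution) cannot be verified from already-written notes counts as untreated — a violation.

{A3, C4, F4}

A3: legal
B3: violates R4
C4: legal
D4: violates R4
E4: violates R2
F4: legal
G4: violates R4,R7
A4: violates R2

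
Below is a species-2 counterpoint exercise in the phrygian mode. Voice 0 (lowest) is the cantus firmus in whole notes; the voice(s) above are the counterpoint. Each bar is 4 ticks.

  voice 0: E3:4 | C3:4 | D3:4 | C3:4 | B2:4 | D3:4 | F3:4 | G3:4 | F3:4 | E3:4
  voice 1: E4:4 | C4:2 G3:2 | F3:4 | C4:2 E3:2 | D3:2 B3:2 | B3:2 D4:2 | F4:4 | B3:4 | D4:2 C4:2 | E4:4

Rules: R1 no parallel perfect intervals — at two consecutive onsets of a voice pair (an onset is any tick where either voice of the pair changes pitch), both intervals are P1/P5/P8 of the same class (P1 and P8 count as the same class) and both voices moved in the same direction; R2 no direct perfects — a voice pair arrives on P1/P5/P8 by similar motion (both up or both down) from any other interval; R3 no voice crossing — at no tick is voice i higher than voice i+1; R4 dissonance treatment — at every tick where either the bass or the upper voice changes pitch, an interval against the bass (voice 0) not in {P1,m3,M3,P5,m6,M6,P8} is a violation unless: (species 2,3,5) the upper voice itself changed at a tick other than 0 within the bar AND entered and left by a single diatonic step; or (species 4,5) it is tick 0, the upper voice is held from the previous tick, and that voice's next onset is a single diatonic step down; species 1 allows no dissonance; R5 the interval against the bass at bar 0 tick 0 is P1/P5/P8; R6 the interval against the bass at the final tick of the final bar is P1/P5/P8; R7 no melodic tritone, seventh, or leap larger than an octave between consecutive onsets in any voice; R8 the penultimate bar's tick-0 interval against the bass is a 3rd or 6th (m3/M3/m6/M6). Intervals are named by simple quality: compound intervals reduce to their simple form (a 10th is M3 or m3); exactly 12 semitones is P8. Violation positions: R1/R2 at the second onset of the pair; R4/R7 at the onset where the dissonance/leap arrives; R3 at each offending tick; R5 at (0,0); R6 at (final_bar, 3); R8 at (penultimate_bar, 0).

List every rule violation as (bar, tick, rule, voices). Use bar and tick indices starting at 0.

(1, 0, R1, (0, 1))
(6, 0, R1, (0, 1))
(7, 0, R7, (1,))

bar 0: v0=E3 v1=E4 downbeat P8
bar 1: v0=C3 v1=C4 downbeat P8
bar 2: v0=D3 v1=F3 downbeat m3
bar 3: v0=C3 v1=C4 downbeat P8
bar 4: v0=B2 v1=D3 downbeat m3
bar 5: v0=D3 v1=B3 downbeat M6
bar 6: v0=F3 v1=F4 downbeat P8
bar 7: v0=G3 v1=B3 downbeat M3
bar 8: v0=F3 v1=D4 downbeat M6
bar 9: v0=E3 v1=E4 downbeat P8
  -> R1 @ bar 1 tick 0 v(0, 1): E3/E4 P8 -> C3/C4 P8 similar
  -> R1 @ bar 6 tick 0 v(0, 1): D3/D4 P8 -> F3/F4 P8 similar
  -> R7 @ bar 7 tick 0 v(1,): F4->B3 leap 6st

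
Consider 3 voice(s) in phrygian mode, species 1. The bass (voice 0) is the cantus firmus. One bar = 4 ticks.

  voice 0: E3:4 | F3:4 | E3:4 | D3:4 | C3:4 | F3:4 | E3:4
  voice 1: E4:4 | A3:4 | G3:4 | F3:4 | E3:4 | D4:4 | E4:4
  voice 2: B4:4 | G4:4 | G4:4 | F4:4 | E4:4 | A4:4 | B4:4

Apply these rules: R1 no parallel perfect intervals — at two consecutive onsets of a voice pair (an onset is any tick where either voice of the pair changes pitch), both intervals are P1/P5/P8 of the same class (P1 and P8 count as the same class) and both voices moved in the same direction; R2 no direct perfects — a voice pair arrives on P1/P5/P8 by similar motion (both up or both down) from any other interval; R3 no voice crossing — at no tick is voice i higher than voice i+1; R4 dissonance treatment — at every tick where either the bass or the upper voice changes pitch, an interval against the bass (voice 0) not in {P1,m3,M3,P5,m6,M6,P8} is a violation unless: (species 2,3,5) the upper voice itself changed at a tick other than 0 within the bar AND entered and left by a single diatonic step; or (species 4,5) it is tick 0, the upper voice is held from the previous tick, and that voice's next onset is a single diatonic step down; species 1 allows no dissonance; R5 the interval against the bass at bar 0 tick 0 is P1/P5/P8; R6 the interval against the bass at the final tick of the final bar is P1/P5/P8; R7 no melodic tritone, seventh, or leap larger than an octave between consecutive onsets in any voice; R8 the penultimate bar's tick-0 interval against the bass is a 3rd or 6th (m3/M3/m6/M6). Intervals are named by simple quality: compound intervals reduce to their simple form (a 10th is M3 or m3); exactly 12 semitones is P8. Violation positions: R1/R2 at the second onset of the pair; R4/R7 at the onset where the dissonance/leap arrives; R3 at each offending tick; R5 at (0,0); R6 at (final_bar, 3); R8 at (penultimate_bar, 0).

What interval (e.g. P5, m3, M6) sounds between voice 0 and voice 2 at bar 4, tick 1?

M3

voice 0=C3 voice 2=E4 -> M3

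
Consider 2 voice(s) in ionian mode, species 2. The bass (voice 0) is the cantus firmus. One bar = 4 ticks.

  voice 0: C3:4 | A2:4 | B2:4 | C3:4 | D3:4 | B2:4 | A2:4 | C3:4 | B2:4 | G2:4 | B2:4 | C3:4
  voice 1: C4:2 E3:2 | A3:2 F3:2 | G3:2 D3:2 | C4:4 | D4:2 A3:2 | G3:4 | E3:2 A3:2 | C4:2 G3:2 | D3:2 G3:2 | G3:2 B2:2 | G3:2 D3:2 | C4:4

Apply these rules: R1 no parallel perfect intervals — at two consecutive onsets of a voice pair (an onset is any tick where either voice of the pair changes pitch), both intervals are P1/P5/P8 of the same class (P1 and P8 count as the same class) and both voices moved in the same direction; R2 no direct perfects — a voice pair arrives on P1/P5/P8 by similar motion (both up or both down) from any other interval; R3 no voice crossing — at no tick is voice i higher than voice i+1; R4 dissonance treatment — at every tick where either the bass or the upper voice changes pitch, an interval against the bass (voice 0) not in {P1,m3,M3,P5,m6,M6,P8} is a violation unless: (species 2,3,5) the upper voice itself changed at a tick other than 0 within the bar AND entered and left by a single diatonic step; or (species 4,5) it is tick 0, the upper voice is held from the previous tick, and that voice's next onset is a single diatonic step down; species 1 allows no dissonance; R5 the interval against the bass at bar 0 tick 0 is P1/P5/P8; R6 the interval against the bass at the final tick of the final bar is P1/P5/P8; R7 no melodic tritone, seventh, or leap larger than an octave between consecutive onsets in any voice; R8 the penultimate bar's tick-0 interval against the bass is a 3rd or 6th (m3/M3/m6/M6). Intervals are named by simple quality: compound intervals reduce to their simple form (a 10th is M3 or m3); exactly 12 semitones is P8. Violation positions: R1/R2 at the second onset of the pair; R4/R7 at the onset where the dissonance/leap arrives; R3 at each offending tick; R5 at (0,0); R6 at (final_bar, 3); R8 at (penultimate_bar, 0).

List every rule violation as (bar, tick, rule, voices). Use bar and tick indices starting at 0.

(3, 0, R2, (0, 1))
(3, 0, R7, (1,))
(4, 0, R1, (0, 1))
(6, 0, R2, (0, 1))
(7, 0, R1, (0, 1))
(11, 0, R2, (0, 1))
(11, 0, R7, (1,))

bar 0: v0=C3 v1=C4 downbeat P8
bar 1: v0=A2 v1=A3 downbeat P8
bar 2: v0=B2 v1=G3 downbeat m6
bar 3: v0=C3 v1=C4 downbeat P8
bar 4: v0=D3 v1=D4 downbeat P8
bar 5: v0=B2 v1=G3 downbeat m6
bar 6: v0=A2 v1=E3 downbeat P5
bar 7: v0=C3 v1=C4 downbeat P8
bar 8: v0=B2 v1=D3 downbeat m3
bar 9: v0=G2 v1=G3 downbeat P8
bar 10: v0=B2 v1=G3 downbeat m6
bar 11: v0=C3 v1=C4 downbeat P8
  -> R2 @ bar 3 tick 0 v(0, 1): B2/D3 m3 -> C3/C4 P8 similar
  -> R7 @ bar 3 tick 0 v(1,): D3->C4 leap 10st
  -> R1 @ bar 4 tick 0 v(0, 1): C3/C4 P8 -> D3/D4 P8 similar
  -> R2 @ bar 6 tick 0 v(0, 1): B2/G3 m6 -> A2/E3 P5 similar
  -> R1 @ bar 7 tick 0 v(0, 1): A2/A3 P8 -> C3/C4 P8 similar
  -> R2 @ bar 11 tick 0 v(0, 1): B2/D3 m3 -> C3/C4 P8 similar
  -> R7 @ bar 11 tick 0 v(1,): D3->C4 leap 10st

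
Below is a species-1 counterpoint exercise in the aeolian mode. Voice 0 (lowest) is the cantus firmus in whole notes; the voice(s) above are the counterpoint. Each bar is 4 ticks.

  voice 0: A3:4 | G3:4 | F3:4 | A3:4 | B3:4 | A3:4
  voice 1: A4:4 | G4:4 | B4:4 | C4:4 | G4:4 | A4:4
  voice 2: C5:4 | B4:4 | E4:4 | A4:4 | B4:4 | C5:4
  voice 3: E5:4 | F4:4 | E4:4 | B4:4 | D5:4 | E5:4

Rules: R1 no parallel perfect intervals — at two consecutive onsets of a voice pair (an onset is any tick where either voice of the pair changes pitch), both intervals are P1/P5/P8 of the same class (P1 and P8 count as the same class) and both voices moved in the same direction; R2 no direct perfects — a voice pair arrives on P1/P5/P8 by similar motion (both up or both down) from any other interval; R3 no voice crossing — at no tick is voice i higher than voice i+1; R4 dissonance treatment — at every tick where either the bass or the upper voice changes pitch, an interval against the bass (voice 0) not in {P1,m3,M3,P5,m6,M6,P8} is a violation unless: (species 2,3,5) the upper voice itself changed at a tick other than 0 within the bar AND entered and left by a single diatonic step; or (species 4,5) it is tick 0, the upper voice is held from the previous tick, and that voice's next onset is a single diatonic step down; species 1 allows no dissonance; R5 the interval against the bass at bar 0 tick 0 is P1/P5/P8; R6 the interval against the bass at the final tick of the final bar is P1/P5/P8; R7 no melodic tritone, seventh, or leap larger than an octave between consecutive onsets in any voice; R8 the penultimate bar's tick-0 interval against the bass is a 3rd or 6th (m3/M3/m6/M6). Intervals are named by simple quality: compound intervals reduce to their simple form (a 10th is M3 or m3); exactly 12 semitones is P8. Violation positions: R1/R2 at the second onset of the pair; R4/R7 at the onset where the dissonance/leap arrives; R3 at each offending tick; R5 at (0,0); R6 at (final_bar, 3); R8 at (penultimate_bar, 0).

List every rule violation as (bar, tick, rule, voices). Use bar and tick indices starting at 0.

(0, 0, R5, (0, 2))
(1, 0, R1, (0, 1))
(1, 0, R3, (2, 3))
(1, 0, R4, (0, 3))
(1, 0, R7, (3,))
(1, 1, R3, (2, 3))
(1, 2, R3, (2, 3))
(1, 3, R3, (2, 3))
(2, 0, R2, (2, 3))
(2, 0, R3, (1, 2))
(2, 0, R4, (0, 1))
(2, 0, R4, (0, 2))
(2, 0, R4, (0, 3))
(2, 1, R3, (1, 2))
(2, 2, R3, (1, 2))
(2, 3, R3, (1, 2))
(3, 0, R2, (0, 2))
(3, 0, R4, (0, 3))
(3, 0, R7, (1,))
(4, 0, R1, (0, 2))
(4, 0, R2, (1, 3))
(4, 0, R8, (0, 2))
(5, 0, R1, (1, 3))
(5, 3, R6, (0, 2))

bar 0: v0=A3 v1=A4 v2=C5 v3=E5 downbeat P5
bar 1: v0=G3 v1=G4 v2=B4 v3=F4 downbeat m7
bar 2: v0=F3 v1=B4 v2=E4 v3=E4 downbeat M7
bar 3: v0=A3 v1=C4 v2=A4 v3=B4 downbeat M2
bar 4: v0=B3 v1=G4 v2=B4 v3=D5 downbeat m3
bar 5: v0=A3 v1=A4 v2=C5 v3=E5 downbeat P5
  -> R5 @ bar 0 tick 0 v(0, 2): opens on m3
  -> R1 @ bar 1 tick 0 v(0, 1): A3/A4 P8 -> G3/G4 P8 similar
  -> R3 @ bar 1 tick 0 v(2, 3): B4 above F4
  -> R4 @ bar 1 tick 0 v(0, 3): G3/F4 m7 untreated
  -> R7 @ bar 1 tick 0 v(3,): E5->F4 leap 11st
  -> R3 @ bar 1 tick 1 v(2, 3): B4 above F4
  -> R3 @ bar 1 tick 2 v(2, 3): B4 above F4
  -> R3 @ bar 1 tick 3 v(2, 3): B4 above F4
  -> R2 @ bar 2 tick 0 v(2, 3): B4/F4 TT -> E4/E4 P1 similar
  -> R3 @ bar 2 tick 0 v(1, 2): B4 above E4
  -> R4 @ bar 2 tick 0 v(0, 1): F3/B4 TT untreated
  -> R4 @ bar 2 tick 0 v(0, 2): F3/E4 M7 untreated
  -> R4 @ bar 2 tick 0 v(0, 3): F3/E4 M7 untreated
  -> R3 @ bar 2 tick 1 v(1, 2): B4 above E4
  -> R3 @ bar 2 tick 2 v(1, 2): B4 above E4
  -> R3 @ bar 2 tick 3 v(1, 2): B4 above E4
  -> R2 @ bar 3 tick 0 v(0, 2): F3/E4 M7 -> A3/A4 P8 similar
  -> R4 @ bar 3 tick 0 v(0, 3): A3/B4 M2 untreated
  -> R7 @ bar 3 tick 0 v(1,): B4->C4 leap 11st
  -> R1 @ bar 4 tick 0 v(0, 2): A3/A4 P8 -> B3/B4 P8 similar
  -> R2 @ bar 4 tick 0 v(1, 3): C4/B4 M7 -> G4/D5 P5 similar
  -> R8 @ bar 4 tick 0 v(0, 2): penult P8 not 3rd/6th
  -> R1 @ bar 5 tick 0 v(1, 3): G4/D5 P5 -> A4/E5 P5 similar
  -> R6 @ bar 5 tick 3 v(0, 2): closes on m3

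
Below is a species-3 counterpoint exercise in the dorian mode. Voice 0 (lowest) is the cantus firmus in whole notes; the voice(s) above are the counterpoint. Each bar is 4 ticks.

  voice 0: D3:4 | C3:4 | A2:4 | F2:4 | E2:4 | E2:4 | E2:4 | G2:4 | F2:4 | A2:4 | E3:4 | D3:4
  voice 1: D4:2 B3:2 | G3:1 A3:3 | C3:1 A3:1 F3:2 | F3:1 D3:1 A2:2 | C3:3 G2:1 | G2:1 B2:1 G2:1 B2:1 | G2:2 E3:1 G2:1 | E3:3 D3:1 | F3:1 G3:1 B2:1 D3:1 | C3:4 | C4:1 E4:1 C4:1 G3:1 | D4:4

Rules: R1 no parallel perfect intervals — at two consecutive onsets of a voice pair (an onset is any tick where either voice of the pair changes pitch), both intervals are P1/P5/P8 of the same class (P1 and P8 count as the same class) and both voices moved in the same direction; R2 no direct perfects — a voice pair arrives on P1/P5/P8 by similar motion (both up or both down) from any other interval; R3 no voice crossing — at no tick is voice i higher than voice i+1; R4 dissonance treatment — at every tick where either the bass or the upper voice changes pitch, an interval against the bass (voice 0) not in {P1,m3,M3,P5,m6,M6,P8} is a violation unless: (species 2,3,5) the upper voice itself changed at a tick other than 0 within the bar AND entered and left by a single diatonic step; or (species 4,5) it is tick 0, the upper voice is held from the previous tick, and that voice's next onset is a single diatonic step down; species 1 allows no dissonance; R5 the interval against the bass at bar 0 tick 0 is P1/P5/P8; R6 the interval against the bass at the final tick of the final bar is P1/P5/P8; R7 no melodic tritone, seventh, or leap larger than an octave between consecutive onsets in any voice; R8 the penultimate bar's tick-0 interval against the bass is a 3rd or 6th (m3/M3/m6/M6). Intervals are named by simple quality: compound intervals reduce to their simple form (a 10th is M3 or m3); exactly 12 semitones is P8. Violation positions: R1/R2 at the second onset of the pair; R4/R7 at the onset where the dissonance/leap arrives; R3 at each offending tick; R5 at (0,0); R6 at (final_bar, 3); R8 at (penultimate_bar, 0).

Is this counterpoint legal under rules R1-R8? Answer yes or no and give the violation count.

No (3 violations)

bar 0: v0=D3 v1=D4 (P8)
bar 1: v0=C3 v1=G3 (P5)
bar 2: v0=A2 v1=C3 (m3)
bar 3: v0=F2 v1=F3 (P8)
bar 4: v0=E2 v1=C3 (m6)
bar 5: v0=E2 v1=G2 (m3)
bar 6: v0=E2 v1=G2 (m3)
bar 7: v0=G2 v1=E3 (M6)
bar 8: v0=F2 v1=F3 (P8)
bar 9: v0=A2 v1=C3 (m3)
bar 10: v0=E3 v1=C4 (m6)
bar 11: v0=D3 v1=D4 (P8)
  R2 @ bar1.0: D3/B3 M6 -> C3/G3 P5 similar
  R4 @ bar8.1: F2/G3 M2 untreated
  R4 @ bar8.2: F2/B2 TT untreated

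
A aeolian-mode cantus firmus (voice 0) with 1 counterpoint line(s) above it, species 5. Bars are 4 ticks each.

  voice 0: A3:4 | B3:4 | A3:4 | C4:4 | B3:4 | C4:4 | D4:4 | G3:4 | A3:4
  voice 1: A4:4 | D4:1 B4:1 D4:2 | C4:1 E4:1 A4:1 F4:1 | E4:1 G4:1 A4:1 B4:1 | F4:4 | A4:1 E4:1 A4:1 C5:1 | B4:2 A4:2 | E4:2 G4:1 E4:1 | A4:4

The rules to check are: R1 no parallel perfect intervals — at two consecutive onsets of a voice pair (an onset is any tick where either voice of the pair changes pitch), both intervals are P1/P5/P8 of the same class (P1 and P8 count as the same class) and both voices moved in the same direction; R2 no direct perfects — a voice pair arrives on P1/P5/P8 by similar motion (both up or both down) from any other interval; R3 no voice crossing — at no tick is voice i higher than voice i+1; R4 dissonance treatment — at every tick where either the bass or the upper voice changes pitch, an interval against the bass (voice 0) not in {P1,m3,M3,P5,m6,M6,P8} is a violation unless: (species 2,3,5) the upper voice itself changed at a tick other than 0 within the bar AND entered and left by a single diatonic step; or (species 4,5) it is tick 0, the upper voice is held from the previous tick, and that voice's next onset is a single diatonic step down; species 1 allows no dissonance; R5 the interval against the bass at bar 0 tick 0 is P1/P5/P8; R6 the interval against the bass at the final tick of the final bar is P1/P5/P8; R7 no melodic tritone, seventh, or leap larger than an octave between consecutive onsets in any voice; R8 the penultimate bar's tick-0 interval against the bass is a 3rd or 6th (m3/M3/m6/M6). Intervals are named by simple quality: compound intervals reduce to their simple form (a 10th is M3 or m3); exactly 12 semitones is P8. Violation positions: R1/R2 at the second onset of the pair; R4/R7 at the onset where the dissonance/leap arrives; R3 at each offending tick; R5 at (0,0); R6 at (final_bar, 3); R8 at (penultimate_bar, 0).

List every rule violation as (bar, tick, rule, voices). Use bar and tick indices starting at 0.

(3, 3, R4, (0, 1))
(4, 0, R4, (0, 1))
(4, 0, R7, (1,))
(8, 0, R2, (0, 1))

bar 0: v0=A3 v1=A4 downbeat P8
bar 1: v0=B3 v1=D4 downbeat m3
bar 2: v0=A3 v1=C4 downbeat m3
bar 3: v0=C4 v1=E4 downbeat M3
bar 4: v0=B3 v1=F4 downbeat TT
bar 5: v0=C4 v1=A4 downbeat M6
bar 6: v0=D4 v1=B4 downbeat M6
bar 7: v0=G3 v1=E4 downbeat M6
bar 8: v0=A3 v1=A4 downbeat P8
  -> R4 @ bar 3 tick 3 v(0, 1): C4/B4 M7 untreated
  -> R4 @ bar 4 tick 0 v(0, 1): B3/F4 TT untreated
  -> R7 @ bar 4 tick 0 v(1,): B4->F4 leap 6st
  -> R2 @ bar 8 tick 0 v(0, 1): G3/E4 M6 -> A3/A4 P8 similar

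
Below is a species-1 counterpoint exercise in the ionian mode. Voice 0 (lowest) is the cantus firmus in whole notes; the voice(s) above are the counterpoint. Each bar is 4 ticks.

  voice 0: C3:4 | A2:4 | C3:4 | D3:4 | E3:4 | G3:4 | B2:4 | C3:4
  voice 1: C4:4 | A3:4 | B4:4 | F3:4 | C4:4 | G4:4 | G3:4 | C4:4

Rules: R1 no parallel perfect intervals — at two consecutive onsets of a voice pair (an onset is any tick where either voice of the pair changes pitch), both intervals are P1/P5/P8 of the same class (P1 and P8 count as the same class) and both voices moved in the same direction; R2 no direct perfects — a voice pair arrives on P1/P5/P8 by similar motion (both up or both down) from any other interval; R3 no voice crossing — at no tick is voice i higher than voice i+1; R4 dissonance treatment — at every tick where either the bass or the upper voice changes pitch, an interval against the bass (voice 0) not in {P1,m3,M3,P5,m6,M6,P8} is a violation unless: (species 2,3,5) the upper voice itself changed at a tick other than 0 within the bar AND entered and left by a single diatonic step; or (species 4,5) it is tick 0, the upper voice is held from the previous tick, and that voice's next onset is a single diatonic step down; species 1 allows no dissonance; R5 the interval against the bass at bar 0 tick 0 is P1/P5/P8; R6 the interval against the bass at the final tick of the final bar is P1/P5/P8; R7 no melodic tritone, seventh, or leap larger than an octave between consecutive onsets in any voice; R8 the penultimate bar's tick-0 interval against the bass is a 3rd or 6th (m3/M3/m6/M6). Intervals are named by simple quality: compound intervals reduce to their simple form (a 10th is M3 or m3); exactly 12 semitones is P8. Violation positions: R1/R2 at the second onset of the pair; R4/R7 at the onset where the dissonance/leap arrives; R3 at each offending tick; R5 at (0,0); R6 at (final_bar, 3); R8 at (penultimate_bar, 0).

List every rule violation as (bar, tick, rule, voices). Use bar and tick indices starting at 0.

bar 0: v0=C3 v1=C4 downbeat P8
bar 1: v0=A2 v1=A3 downbeat P8
bar 2: v0=C3 v1=B4 downbeat M7
bar 3: v0=D3 v1=F3 downbeat m3
bar 4: v0=E3 v1=C4 downbeat m6
bar 5: v0=G3 v1=G4 downbeat P8
bar 6: v0=B2 v1=G3 downbeat m6
bar 7: v0=C3 v1=C4 downbeat P8
  -> R1 @ bar 1 tick 0 v(0, 1): C3/C4 P8 -> A2/A3 P8 similar
  -> R4 @ bar 2 tick 0 v(0, 1): C3/B4 M7 untreated
  -> R7 @ bar 2 tick 0 v(1,): A3->B4 leap 14st
  -> R7 @ bar 3 tick 0 v(1,): B4->F3 leap 18st
  -> R2 @ bar 5 tick 0 v(0, 1): E3/C4 m6 -> G3/G4 P8 similar
  -> R2 @ bar 7 tick 0 v(0, 1): B2/G3 m6 -> C3/C4 P8 similar

(1, 0, R1, (0, 1))
(2, 0, R4, (0, 1))
(2, 0, R7, (1,))
(3, 0, R7, (1,))
(5, 0, R2, (0, 1))
(7, 0, R2, (0, 1))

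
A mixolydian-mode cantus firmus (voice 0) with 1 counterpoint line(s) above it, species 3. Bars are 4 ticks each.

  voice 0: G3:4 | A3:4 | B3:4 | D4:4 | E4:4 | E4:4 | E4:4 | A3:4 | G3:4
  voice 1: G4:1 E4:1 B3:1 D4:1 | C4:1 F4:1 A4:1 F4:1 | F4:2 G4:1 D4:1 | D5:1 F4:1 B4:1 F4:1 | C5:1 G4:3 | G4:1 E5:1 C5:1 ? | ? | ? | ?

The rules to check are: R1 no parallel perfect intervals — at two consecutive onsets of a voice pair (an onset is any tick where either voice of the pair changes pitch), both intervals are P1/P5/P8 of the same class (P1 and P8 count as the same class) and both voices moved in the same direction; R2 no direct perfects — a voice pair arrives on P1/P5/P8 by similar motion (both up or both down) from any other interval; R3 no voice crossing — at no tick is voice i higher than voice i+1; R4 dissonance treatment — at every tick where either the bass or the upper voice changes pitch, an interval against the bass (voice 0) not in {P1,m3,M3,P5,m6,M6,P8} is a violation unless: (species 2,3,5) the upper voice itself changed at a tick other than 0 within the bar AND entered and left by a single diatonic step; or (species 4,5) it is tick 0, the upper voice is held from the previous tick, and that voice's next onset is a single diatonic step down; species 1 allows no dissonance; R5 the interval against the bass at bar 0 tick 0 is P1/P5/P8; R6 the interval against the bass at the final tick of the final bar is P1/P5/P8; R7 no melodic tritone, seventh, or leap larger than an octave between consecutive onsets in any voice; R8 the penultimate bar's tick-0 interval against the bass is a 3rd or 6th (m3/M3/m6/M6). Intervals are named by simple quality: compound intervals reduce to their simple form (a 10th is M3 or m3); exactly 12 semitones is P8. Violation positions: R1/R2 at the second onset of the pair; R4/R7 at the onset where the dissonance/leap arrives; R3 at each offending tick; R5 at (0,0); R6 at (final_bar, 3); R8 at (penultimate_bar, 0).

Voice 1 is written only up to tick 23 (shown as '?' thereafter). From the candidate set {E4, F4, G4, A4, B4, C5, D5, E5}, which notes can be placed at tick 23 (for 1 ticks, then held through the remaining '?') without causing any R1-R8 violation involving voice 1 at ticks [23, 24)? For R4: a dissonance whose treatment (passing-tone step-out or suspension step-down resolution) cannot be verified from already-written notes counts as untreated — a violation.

E4: legal
F4: violates R4
G4: legal
A4: violates R4
B4: legal
C5: legal
D5: violates R4
E5: legal

{B4, C5, E4, E5, G4}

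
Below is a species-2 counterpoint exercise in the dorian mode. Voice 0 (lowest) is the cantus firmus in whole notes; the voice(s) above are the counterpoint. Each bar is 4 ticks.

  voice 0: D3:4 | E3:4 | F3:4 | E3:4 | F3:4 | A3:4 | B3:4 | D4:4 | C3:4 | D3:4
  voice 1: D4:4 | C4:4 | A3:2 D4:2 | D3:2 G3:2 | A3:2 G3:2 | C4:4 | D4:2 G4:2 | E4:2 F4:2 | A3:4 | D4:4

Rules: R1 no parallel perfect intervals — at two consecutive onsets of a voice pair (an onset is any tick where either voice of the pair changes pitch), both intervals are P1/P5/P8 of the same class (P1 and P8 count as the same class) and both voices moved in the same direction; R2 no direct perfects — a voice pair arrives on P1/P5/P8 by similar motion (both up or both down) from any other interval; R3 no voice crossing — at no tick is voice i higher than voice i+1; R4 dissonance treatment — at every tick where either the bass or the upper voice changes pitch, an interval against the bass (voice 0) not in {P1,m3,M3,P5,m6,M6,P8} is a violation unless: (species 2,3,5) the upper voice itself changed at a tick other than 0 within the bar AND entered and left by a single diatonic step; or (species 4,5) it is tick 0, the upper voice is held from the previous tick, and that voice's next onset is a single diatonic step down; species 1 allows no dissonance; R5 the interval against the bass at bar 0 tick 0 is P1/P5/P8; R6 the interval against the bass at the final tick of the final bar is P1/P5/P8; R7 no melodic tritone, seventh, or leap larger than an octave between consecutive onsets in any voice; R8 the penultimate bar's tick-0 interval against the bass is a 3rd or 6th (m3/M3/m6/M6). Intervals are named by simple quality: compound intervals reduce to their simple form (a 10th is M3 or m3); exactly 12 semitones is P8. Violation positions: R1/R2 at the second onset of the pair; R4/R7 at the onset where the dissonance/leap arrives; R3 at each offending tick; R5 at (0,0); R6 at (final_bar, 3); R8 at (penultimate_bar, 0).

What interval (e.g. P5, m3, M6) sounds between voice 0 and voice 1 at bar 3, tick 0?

voice 0=E3 voice 1=D3 -> M2

M2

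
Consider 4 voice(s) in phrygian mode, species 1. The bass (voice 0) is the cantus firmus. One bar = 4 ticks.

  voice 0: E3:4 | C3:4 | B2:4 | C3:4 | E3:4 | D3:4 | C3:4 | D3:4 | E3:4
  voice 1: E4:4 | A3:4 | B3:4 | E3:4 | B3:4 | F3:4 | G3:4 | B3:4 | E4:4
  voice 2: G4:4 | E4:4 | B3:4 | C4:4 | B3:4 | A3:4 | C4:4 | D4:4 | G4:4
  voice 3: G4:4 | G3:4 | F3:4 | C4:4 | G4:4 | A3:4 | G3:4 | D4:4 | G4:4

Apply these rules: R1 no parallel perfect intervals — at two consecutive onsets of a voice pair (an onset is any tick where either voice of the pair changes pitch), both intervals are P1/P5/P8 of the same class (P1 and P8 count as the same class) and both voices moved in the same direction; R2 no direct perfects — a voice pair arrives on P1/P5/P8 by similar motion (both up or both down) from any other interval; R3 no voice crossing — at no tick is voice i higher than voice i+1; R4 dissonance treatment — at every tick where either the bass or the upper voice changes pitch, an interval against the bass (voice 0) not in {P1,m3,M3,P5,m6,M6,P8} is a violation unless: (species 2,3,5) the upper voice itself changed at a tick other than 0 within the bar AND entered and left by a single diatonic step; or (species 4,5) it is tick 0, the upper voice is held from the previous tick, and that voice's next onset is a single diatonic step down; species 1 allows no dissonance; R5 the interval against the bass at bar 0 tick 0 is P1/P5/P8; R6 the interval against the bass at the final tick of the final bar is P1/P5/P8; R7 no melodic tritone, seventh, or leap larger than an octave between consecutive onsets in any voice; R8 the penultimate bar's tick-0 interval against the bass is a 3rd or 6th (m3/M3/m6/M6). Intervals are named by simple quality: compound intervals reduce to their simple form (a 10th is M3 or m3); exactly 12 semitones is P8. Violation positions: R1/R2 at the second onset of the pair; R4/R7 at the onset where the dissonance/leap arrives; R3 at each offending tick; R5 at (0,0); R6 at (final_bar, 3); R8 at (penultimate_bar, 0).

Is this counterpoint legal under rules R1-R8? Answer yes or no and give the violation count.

No (37 violations)

bar 0: v0=E3 v1=E4 v2=G4 v3=G4 (m3)
bar 1: v0=C3 v1=A3 v2=E4 v3=G3 (P5)
bar 2: v0=B2 v1=B3 v2=B3 v3=F3 (TT)
bar 3: v0=C3 v1=E3 v2=C4 v3=C4 (P8)
bar 4: v0=E3 v1=B3 v2=B3 v3=G4 (m3)
bar 5: v0=D3 v1=F3 v2=A3 v3=A3 (P5)
bar 6: v0=C3 v1=G3 v2=C4 v3=G3 (P5)
bar 7: v0=D3 v1=B3 v2=D4 v3=D4 (P8)
bar 8: v0=E3 v1=E4 v2=G4 v3=G4 (m3)
  R5 @ bar0.0: opens on m3
  R5 @ bar0.0: opens on m3
  R2 @ bar1.0: E3/G4 m3 -> C3/G3 P5 similar
  R2 @ bar1.0: E4/G4 m3 -> A3/E4 P5 similar
  R3 @ bar1.0: E4 above G3
  R3 @ bar1.1: E4 above G3
  R3 @ bar1.2: E4 above G3
  R3 @ bar1.3: E4 above G3
  R2 @ bar2.0: C3/E4 M3 -> B2/B3 P8 similar
  R3 @ bar2.0: B3 above F3
  R4 @ bar2.0: B2/F3 TT untreated
  R3 @ bar2.1: B3 above F3
  R3 @ bar2.2: B3 above F3
  R3 @ bar2.3: B3 above F3
  R1 @ bar3.0: B2/B3 P8 -> C3/C4 P8 similar
  R2 @ bar3.0: B2/F3 TT -> C3/C4 P8 similar
  R2 @ bar3.0: B3/F3 TT -> C4/C4 P1 similar
  R2 @ bar4.0: C3/E3 M3 -> E3/B3 P5 similar
  R1 @ bar5.0: E3/B3 P5 -> D3/A3 P5 similar
  R2 @ bar5.0: E3/G4 m3 -> D3/A3 P5 similar
  R2 @ bar5.0: B3/G4 m6 -> A3/A3 P1 similar
  R7 @ bar5.0: B3->F3 leap 6st
  R7 @ bar5.0: G4->A3 leap 10st
  R1 @ bar6.0: D3/A3 P5 -> C3/G3 P5 similar
  R3 @ bar6.0: C4 above G3
  R3 @ bar6.1: C4 above G3
  R3 @ bar6.2: C4 above G3
  R3 @ bar6.3: C4 above G3
  R1 @ bar7.0: C3/C4 P8 -> D3/D4 P8 similar
  R2 @ bar7.0: C3/G3 P5 -> D3/D4 P8 similar
  R2 @ bar7.0: C4/G3 P4 -> D4/D4 P1 similar
  R8 @ bar7.0: penult P8 not 3rd/6th
  R8 @ bar7.0: penult P8 not 3rd/6th
  R1 @ bar8.0: D4/D4 P1 -> G4/G4 P1 similar
  R2 @ bar8.0: D3/B3 M6 -> E3/E4 P8 similar
  R6 @ bar8.3: closes on m3
  R6 @ bar8.3: closes on m3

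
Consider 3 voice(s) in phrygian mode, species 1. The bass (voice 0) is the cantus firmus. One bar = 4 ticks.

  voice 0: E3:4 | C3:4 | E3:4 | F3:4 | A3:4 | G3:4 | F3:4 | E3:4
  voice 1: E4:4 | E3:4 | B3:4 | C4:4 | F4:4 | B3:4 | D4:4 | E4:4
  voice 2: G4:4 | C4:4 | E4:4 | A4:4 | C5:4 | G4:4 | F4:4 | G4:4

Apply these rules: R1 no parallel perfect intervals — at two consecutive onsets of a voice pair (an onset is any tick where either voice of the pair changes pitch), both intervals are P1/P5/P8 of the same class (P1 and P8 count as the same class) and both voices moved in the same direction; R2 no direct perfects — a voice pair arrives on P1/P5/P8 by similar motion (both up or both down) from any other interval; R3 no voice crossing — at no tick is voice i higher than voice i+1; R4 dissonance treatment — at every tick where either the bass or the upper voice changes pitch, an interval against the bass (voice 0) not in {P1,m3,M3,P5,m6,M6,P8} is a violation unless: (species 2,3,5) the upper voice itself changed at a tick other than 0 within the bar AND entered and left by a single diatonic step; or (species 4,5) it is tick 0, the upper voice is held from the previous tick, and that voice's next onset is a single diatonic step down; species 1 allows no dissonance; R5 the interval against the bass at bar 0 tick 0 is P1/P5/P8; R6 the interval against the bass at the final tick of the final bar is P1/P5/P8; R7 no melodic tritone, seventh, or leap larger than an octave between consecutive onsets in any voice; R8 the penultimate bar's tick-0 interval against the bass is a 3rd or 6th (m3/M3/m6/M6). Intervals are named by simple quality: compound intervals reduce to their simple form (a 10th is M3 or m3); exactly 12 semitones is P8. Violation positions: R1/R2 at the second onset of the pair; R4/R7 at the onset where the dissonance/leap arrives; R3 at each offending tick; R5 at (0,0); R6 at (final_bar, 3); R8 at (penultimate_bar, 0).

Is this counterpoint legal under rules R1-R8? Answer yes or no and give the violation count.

No (11 violations)

bar 0: v0=E3 v1=E4 v2=G4 (m3)
bar 1: v0=C3 v1=E3 v2=C4 (P8)
bar 2: v0=E3 v1=B3 v2=E4 (P8)
bar 3: v0=F3 v1=C4 v2=A4 (M3)
bar 4: v0=A3 v1=F4 v2=C5 (m3)
bar 5: v0=G3 v1=B3 v2=G4 (P8)
bar 6: v0=F3 v1=D4 v2=F4 (P8)
bar 7: v0=E3 v1=E4 v2=G4 (m3)
  R5 @ bar0.0: opens on m3
  R2 @ bar1.0: E3/G4 m3 -> C3/C4 P8 similar
  R1 @ bar2.0: C3/C4 P8 -> E3/E4 P8 similar
  R2 @ bar2.0: C3/E3 M3 -> E3/B3 P5 similar
  R1 @ bar3.0: E3/B3 P5 -> F3/C4 P5 similar
  R2 @ bar4.0: C4/A4 M6 -> F4/C5 P5 similar
  R2 @ bar5.0: A3/C5 m3 -> G3/G4 P8 similar
  R7 @ bar5.0: F4->B3 leap 6st
  R1 @ bar6.0: G3/G4 P8 -> F3/F4 P8 similar
  R8 @ bar6.0: penult P8 not 3rd/6th
  R6 @ bar7.3: closes on m3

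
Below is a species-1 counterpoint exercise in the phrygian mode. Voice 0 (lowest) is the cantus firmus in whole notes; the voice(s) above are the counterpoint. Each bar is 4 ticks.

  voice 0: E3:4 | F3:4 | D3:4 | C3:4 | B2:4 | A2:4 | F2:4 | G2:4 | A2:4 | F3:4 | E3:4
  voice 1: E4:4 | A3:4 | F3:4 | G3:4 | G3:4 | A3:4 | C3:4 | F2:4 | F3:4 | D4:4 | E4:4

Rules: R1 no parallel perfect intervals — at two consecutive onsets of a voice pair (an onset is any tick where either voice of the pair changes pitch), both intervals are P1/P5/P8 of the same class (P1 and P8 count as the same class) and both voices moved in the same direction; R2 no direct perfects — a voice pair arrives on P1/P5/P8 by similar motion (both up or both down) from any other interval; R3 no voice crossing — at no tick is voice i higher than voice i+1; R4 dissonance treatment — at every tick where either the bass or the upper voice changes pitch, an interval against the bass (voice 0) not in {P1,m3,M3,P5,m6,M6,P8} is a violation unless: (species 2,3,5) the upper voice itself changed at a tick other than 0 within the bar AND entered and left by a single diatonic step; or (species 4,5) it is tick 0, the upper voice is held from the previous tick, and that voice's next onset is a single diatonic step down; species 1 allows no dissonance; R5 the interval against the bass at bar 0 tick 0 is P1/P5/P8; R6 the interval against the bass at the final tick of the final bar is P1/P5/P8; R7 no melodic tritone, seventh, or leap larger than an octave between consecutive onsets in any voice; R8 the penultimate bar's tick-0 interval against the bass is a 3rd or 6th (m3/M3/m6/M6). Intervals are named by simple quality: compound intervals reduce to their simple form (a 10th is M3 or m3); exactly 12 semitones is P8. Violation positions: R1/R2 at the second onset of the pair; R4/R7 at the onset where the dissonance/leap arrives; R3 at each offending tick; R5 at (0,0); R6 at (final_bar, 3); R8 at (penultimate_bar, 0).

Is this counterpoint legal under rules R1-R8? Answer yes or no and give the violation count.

bar 0: v0=E3 v1=E4 (P8)
bar 1: v0=F3 v1=A3 (M3)
bar 2: v0=D3 v1=F3 (m3)
bar 3: v0=C3 v1=G3 (P5)
bar 4: v0=B2 v1=G3 (m6)
bar 5: v0=A2 v1=A3 (P8)
bar 6: v0=F2 v1=C3 (P5)
bar 7: v0=G2 v1=F2 (M2)
bar 8: v0=A2 v1=F3 (m6)
bar 9: v0=F3 v1=D4 (M6)
bar 10: v0=E3 v1=E4 (P8)
  R2 @ bar6.0: A2/A3 P8 -> F2/C3 P5 similar
  R3 @ bar7.0: G2 above F2
  R4 @ bar7.0: G2/F2 M2 untreated
  R3 @ bar7.1: G2 above F2
  R3 @ bar7.2: G2 above F2
  R3 @ bar7.3: G2 above F2

No (6 violations)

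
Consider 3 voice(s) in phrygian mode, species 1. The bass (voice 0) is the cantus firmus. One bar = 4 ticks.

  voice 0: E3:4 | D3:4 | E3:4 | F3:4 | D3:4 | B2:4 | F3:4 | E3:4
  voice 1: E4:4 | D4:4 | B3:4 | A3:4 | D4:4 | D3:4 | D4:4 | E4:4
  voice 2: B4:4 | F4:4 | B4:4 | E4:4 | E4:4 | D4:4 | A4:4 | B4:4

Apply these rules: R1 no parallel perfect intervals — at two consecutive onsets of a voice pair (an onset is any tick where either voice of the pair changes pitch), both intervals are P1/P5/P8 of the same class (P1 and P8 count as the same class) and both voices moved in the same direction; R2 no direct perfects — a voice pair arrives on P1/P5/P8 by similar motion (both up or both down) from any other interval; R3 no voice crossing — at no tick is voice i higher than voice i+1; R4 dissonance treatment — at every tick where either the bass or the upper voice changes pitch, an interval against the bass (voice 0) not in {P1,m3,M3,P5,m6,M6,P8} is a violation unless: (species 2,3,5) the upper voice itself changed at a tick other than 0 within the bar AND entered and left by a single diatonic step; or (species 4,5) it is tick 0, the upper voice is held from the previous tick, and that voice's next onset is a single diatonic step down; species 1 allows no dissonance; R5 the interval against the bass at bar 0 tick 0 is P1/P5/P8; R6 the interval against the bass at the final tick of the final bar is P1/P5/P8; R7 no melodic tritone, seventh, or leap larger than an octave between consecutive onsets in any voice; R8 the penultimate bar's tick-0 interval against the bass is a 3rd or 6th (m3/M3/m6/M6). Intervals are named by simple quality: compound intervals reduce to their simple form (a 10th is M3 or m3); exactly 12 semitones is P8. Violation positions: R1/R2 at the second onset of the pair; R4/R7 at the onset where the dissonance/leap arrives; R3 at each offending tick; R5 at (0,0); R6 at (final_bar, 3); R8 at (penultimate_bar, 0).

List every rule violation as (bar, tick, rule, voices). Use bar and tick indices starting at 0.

(1, 0, R1, (0, 1))
(1, 0, R7, (2,))
(2, 0, R2, (0, 2))
(2, 0, R7, (2,))
(3, 0, R2, (1, 2))
(3, 0, R4, (0, 2))
(4, 0, R4, (0, 2))
(5, 0, R2, (1, 2))
(6, 0, R2, (1, 2))
(6, 0, R7, (0,))
(7, 0, R1, (1, 2))

bar 0: v0=E3 v1=E4 v2=B4 downbeat P5
bar 1: v0=D3 v1=D4 v2=F4 downbeat m3
bar 2: v0=E3 v1=B3 v2=B4 downbeat P5
bar 3: v0=F3 v1=A3 v2=E4 downbeat M7
bar 4: v0=D3 v1=D4 v2=E4 downbeat M2
bar 5: v0=B2 v1=D3 v2=D4 downbeat m3
bar 6: v0=F3 v1=D4 v2=A4 downbeat M3
bar 7: v0=E3 v1=E4 v2=B4 downbeat P5
  -> R1 @ bar 1 tick 0 v(0, 1): E3/E4 P8 -> D3/D4 P8 similar
  -> R7 @ bar 1 tick 0 v(2,): B4->F4 leap 6st
  -> R2 @ bar 2 tick 0 v(0, 2): D3/F4 m3 -> E3/B4 P5 similar
  -> R7 @ bar 2 tick 0 v(2,): F4->B4 leap 6st
  -> R2 @ bar 3 tick 0 v(1, 2): B3/B4 P8 -> A3/E4 P5 similar
  -> R4 @ bar 3 tick 0 v(0, 2): F3/E4 M7 untreated
  -> R4 @ bar 4 tick 0 v(0, 2): D3/E4 M2 untreated
  -> R2 @ bar 5 tick 0 v(1, 2): D4/E4 M2 -> D3/D4 P8 similar
  -> R2 @ bar 6 tick 0 v(1, 2): D3/D4 P8 -> D4/A4 P5 similar
  -> R7 @ bar 6 tick 0 v(0,): B2->F3 leap 6st
  -> R1 @ bar 7 tick 0 v(1, 2): D4/A4 P5 -> E4/B4 P5 similar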